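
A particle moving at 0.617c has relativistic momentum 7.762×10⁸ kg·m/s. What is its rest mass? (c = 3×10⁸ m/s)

γ = 1/√(1 - 0.617²) = 1.2707
v = 0.617 × 3×10⁸ = 1.851×10⁸ m/s
m = p/(γv) = 7.762×10⁸/(1.2707 × 1.851×10⁸) = 3.300 kg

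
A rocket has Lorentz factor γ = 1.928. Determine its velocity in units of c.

From γ = 1/√(1 - v²/c²):
1/γ² = 1/1.928² = 0.2690
v²/c² = 1 - 0.2690 = 0.7310
v/c = √(0.7310) = 0.8550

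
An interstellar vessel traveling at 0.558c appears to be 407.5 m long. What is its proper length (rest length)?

Contracted length L = 407.5 m
γ = 1/√(1 - 0.558²) = 1.2051
L₀ = γL = 1.2051 × 407.5 = 491.1 m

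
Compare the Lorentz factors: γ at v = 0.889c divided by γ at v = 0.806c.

γ₁ = 1/√(1 - 0.889²) = 2.184
γ₂ = 1/√(1 - 0.806²) = 1.689
γ₁/γ₂ = 2.184/1.689 = 1.293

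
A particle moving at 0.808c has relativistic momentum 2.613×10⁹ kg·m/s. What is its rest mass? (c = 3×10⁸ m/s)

γ = 1/√(1 - 0.808²) = 1.6973
v = 0.808 × 3×10⁸ = 2.424×10⁸ m/s
m = p/(γv) = 2.613×10⁹/(1.6973 × 2.424×10⁸) = 6.351 kg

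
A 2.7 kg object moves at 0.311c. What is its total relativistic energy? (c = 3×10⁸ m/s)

γ = 1/√(1 - 0.311²) = 1.0522
mc² = 2.7 × (3×10⁸)² = 2.430×10¹⁷ J
E = γmc² = 1.0522 × 2.430×10¹⁷ = 2.557×10¹⁷ J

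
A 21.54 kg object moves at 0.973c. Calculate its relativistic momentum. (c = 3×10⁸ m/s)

γ = 1/√(1 - 0.973²) = 4.333
v = 0.973 × 3×10⁸ = 2.919×10⁸ m/s
p = γmv = 4.333 × 21.54 × 2.919×10⁸ = 2.724×10¹⁰ kg·m/s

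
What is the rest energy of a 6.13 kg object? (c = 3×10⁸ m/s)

c² = (3×10⁸)² = 9.000×10¹⁶ m²/s²
E₀ = mc² = 6.13 × 9.000×10¹⁶ = 5.517×10¹⁷ J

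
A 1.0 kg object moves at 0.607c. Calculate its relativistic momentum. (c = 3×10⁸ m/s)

γ = 1/√(1 - 0.607²) = 1.258
v = 0.607 × 3×10⁸ = 1.821×10⁸ m/s
p = γmv = 1.258 × 1.0 × 1.821×10⁸ = 2.291×10⁸ kg·m/s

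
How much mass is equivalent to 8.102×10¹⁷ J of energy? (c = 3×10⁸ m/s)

From E = mc², we get m = E/c²
c² = (3×10⁸)² = 9×10¹⁶ m²/s²
m = 8.102×10¹⁷ / 9×10¹⁶ = 9.002 kg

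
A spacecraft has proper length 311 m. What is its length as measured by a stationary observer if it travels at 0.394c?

Proper length L₀ = 311 m
γ = 1/√(1 - 0.394²) = 1.088
L = L₀/γ = 311/1.088 = 285.8 m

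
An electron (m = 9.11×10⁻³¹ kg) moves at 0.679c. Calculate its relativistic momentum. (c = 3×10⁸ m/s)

γ = 1/√(1 - 0.679²) = 1.3621
v = 0.679 × 3×10⁸ = 2.037×10⁸ m/s
p = γmv = 1.3621 × 9.11×10⁻³¹ × 2.037×10⁸ = 2.528×10⁻²² kg·m/s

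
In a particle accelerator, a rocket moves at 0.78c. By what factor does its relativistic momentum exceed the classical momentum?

p_rel = γmv, p_class = mv
Ratio = γ = 1/√(1 - 0.78²)
= 1/√(0.3916) = 1.598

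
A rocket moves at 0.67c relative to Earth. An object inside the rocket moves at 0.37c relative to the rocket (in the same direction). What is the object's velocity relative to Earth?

u = (u' + v)/(1 + u'v/c²)
Numerator: 0.37 + 0.67 = 1.04
Denominator: 1 + 0.2479 = 1.2479
u = 1.04/1.2479 = 0.8334c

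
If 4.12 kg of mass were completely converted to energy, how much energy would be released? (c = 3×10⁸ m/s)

Using E = mc²:
c² = (3×10⁸)² = 9×10¹⁶ m²/s²
E = 4.12 × 9×10¹⁶ = 3.708×10¹⁷ J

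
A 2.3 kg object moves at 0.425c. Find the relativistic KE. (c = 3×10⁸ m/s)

γ = 1/√(1 - 0.425²) = 1.10474
γ - 1 = 0.10474
KE = (γ-1)mc² = 0.10474 × 2.3 × (3×10⁸)² = 2.168×10¹⁶ J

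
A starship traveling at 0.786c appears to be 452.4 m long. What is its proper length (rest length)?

Contracted length L = 452.4 m
γ = 1/√(1 - 0.786²) = 1.6175
L₀ = γL = 1.6175 × 452.4 = 731.8 m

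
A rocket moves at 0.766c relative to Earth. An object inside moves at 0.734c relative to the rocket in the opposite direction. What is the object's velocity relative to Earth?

Object's velocity in rocket frame is u' = -0.734c
u = (u' + v)/(1 + u'v/c²) = (v - 0.734)/(1 - 0.734·v/c²)
Numerator: 0.766 - 0.734 = 0.032
Denominator: 1 - 0.562244 = 0.437756
u = 0.032/0.437756 = 0.07310c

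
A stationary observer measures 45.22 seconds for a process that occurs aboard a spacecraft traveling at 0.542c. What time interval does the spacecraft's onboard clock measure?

Dilated time Δt = 45.22 seconds
γ = 1/√(1 - 0.542²) = 1.190
Δt₀ = Δt/γ = 45.22/1.190 = 38.00 seconds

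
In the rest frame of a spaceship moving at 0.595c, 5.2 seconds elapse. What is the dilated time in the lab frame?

Proper time Δt₀ = 5.2 seconds
γ = 1/√(1 - 0.595²) = 1.2442
Δt = γΔt₀ = 1.2442 × 5.2 = 6.470 seconds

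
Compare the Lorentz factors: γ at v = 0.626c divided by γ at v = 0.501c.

γ₁ = 1/√(1 - 0.626²) = 1.282
γ₂ = 1/√(1 - 0.501²) = 1.155
γ₁/γ₂ = 1.282/1.155 = 1.110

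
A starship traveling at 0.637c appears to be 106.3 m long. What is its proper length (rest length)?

Contracted length L = 106.3 m
γ = 1/√(1 - 0.637²) = 1.297
L₀ = γL = 1.297 × 106.3 = 137.9 m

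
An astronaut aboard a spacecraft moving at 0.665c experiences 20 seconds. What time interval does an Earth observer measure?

Proper time Δt₀ = 20 seconds
γ = 1/√(1 - 0.665²) = 1.339
Δt = γΔt₀ = 1.339 × 20 = 26.78 seconds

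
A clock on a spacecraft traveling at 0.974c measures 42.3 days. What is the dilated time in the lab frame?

Proper time Δt₀ = 42.3 days
γ = 1/√(1 - 0.974²) = 4.414
Δt = γΔt₀ = 4.414 × 42.3 = 186.7 days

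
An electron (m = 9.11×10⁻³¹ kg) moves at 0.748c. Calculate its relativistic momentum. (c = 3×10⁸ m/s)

γ = 1/√(1 - 0.748²) = 1.5067
v = 0.748 × 3×10⁸ = 2.244×10⁸ m/s
p = γmv = 1.5067 × 9.11×10⁻³¹ × 2.244×10⁸ = 3.080×10⁻²² kg·m/s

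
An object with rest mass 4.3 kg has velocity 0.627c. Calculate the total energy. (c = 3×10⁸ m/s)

γ = 1/√(1 - 0.627²) = 1.2837
mc² = 4.3 × (3×10⁸)² = 3.870×10¹⁷ J
E = γmc² = 1.2837 × 3.870×10¹⁷ = 4.968×10¹⁷ J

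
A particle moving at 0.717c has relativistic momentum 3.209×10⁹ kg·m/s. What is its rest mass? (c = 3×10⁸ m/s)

γ = 1/√(1 - 0.717²) = 1.435
v = 0.717 × 3×10⁸ = 2.151×10⁸ m/s
m = p/(γv) = 3.209×10⁹/(1.435 × 2.151×10⁸) = 10.40 kg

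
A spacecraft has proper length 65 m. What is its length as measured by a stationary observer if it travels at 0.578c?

Proper length L₀ = 65 m
γ = 1/√(1 - 0.578²) = 1.2254
L = L₀/γ = 65/1.2254 = 53.04 m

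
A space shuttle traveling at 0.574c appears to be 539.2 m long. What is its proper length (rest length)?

Contracted length L = 539.2 m
γ = 1/√(1 - 0.574²) = 1.2212
L₀ = γL = 1.2212 × 539.2 = 658.5 m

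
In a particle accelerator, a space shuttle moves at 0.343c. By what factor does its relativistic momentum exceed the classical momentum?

p_rel = γmv, p_class = mv
Ratio = γ = 1/√(1 - 0.343²)
= 1/√(0.882351) = 1.065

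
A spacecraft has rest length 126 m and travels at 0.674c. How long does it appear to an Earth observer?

Proper length L₀ = 126 m
γ = 1/√(1 - 0.674²) = 1.3537
L = L₀/γ = 126/1.3537 = 93.08 m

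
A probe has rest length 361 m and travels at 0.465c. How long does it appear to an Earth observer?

Proper length L₀ = 361 m
γ = 1/√(1 - 0.465²) = 1.1295
L = L₀/γ = 361/1.1295 = 319.6 m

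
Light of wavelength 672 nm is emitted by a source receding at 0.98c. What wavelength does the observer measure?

β = 0.98
Wavelength Doppler factor = √(1.98/0.02) = √(99.00) = 9.950
λ_obs = 672 × 9.950 = 6686 nm (redshift)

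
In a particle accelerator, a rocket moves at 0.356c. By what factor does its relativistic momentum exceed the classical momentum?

p_rel = γmv, p_class = mv
Ratio = γ = 1/√(1 - 0.356²)
= 1/√(0.873264) = 1.070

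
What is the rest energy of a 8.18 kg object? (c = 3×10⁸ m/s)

c² = (3×10⁸)² = 9.000×10¹⁶ m²/s²
E₀ = mc² = 8.18 × 9.000×10¹⁶ = 7.362×10¹⁷ J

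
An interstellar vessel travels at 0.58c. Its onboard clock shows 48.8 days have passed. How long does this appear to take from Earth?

Proper time Δt₀ = 48.8 days
γ = 1/√(1 - 0.58²) = 1.2276
Δt = γΔt₀ = 1.2276 × 48.8 = 59.91 days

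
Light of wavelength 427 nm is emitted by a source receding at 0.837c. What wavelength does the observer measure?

β = 0.837
Wavelength Doppler factor = √(1.837/0.163) = √(11.27) = 3.357
λ_obs = 427 × 3.357 = 1433 nm (redshift)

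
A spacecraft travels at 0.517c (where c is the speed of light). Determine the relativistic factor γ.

v/c = 0.517, so (v/c)² = 0.267289
1 - (v/c)² = 0.732711
γ = 1/√(0.732711) = 1.168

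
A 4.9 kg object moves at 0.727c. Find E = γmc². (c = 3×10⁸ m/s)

γ = 1/√(1 - 0.727²) = 1.4564
mc² = 4.9 × (3×10⁸)² = 4.410×10¹⁷ J
E = γmc² = 1.4564 × 4.410×10¹⁷ = 6.423×10¹⁷ J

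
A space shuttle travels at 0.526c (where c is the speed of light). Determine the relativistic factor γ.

v/c = 0.526, so (v/c)² = 0.276676
1 - (v/c)² = 0.723324
γ = 1/√(0.723324) = 1.176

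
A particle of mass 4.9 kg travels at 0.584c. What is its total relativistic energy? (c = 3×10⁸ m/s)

γ = 1/√(1 - 0.584²) = 1.232
mc² = 4.9 × (3×10⁸)² = 4.410×10¹⁷ J
E = γmc² = 1.232 × 4.410×10¹⁷ = 5.433×10¹⁷ J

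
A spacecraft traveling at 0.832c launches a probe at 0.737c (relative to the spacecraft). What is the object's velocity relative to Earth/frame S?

u = (u' + v)/(1 + u'v/c²)
Numerator: 0.737 + 0.832 = 1.569
Denominator: 1 + 0.613184 = 1.613184
u = 1.569/1.613184 = 0.9726c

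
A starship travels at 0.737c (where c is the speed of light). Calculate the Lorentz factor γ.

v/c = 0.737, so (v/c)² = 0.543169
1 - (v/c)² = 0.456831
γ = 1/√(0.456831) = 1.480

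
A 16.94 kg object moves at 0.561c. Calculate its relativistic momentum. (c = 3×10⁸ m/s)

γ = 1/√(1 - 0.561²) = 1.208
v = 0.561 × 3×10⁸ = 1.683×10⁸ m/s
p = γmv = 1.208 × 16.94 × 1.683×10⁸ = 3.444×10⁹ kg·m/s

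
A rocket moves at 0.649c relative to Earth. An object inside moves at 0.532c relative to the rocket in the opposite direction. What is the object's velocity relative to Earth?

Object's velocity in rocket frame is u' = -0.532c
u = (u' + v)/(1 + u'v/c²) = (v - 0.532)/(1 - 0.532·v/c²)
Numerator: 0.649 - 0.532 = 0.117
Denominator: 1 - 0.345268 = 0.654732
u = 0.117/0.654732 = 0.1787c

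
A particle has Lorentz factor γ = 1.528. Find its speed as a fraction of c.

From γ = 1/√(1 - v²/c²):
1/γ² = 1/1.528² = 0.4283
v²/c² = 1 - 0.4283 = 0.5717
v/c = √(0.5717) = 0.7561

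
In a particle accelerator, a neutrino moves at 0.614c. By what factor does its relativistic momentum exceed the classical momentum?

p_rel = γmv, p_class = mv
Ratio = γ = 1/√(1 - 0.614²)
= 1/√(0.623004) = 1.267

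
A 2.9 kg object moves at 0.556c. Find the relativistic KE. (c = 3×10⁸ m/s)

γ = 1/√(1 - 0.556²) = 1.2031
γ - 1 = 0.2031
KE = (γ-1)mc² = 0.2031 × 2.9 × (3×10⁸)² = 5.301×10¹⁶ J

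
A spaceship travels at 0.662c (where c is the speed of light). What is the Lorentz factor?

v/c = 0.662, so (v/c)² = 0.438244
1 - (v/c)² = 0.561756
γ = 1/√(0.561756) = 1.334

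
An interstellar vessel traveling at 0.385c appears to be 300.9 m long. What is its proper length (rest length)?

Contracted length L = 300.9 m
γ = 1/√(1 - 0.385²) = 1.0835
L₀ = γL = 1.0835 × 300.9 = 326.0 m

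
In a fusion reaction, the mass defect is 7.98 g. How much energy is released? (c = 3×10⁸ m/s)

Convert mass defect: Δm = 7.98 g = 0.00798 kg
E = Δm·c² = 0.00798 × (3×10⁸)²
= 0.00798 × 9×10¹⁶ = 7.182×10¹⁴ J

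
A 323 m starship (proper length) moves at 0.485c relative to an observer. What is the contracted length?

Proper length L₀ = 323 m
γ = 1/√(1 - 0.485²) = 1.1435
L = L₀/γ = 323/1.1435 = 282.5 m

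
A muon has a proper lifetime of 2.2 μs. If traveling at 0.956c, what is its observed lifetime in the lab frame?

Proper lifetime τ₀ = 2.2 μs
γ = 1/√(1 - 0.956²) = 3.4087
τ = γτ₀ = 3.4087 × 2.2 μs = 7.499 μs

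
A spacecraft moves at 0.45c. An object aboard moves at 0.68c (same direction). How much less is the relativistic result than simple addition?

Classical: u' + v = 0.68 + 0.45 = 1.13c
Relativistic: u = (0.68 + 0.45)/(1 + 0.306) = 1.13/1.306 = 0.8652c
Difference: 1.13 - 0.8652 = 0.2648c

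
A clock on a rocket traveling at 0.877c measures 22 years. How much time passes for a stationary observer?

Proper time Δt₀ = 22 years
γ = 1/√(1 - 0.877²) = 2.0812
Δt = γΔt₀ = 2.0812 × 22 = 45.79 years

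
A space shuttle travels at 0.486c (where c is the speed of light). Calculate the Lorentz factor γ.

v/c = 0.486, so (v/c)² = 0.236196
1 - (v/c)² = 0.763804
γ = 1/√(0.763804) = 1.144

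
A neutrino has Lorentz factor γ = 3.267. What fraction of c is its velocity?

From γ = 1/√(1 - v²/c²):
1/γ² = 1/3.267² = 0.09369
v²/c² = 1 - 0.09369 = 0.9063
v/c = √(0.9063) = 0.9520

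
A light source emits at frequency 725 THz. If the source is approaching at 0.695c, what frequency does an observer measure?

β = v/c = 0.695
(1+β)/(1-β) = 1.695/0.305 = 5.557
Doppler factor = √(5.557) = 2.357
f_obs = 725 × 2.357 = 1709 THz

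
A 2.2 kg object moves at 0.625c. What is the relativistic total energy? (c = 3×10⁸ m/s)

γ = 1/√(1 - 0.625²) = 1.281
mc² = 2.2 × (3×10⁸)² = 1.980×10¹⁷ J
E = γmc² = 1.281 × 1.980×10¹⁷ = 2.536×10¹⁷ J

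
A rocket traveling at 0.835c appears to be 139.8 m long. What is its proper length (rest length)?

Contracted length L = 139.8 m
γ = 1/√(1 - 0.835²) = 1.8174
L₀ = γL = 1.8174 × 139.8 = 254.1 m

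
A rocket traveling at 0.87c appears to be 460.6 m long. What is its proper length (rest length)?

Contracted length L = 460.6 m
γ = 1/√(1 - 0.87²) = 2.0282
L₀ = γL = 2.0282 × 460.6 = 934.2 m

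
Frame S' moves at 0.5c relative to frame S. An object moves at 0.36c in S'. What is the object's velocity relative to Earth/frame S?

u = (u' + v)/(1 + u'v/c²)
Numerator: 0.36 + 0.5 = 0.86
Denominator: 1 + 0.18 = 1.18
u = 0.86/1.18 = 0.7288c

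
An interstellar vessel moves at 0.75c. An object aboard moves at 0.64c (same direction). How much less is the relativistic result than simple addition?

Classical: u' + v = 0.64 + 0.75 = 1.39c
Relativistic: u = (0.64 + 0.75)/(1 + 0.48) = 1.39/1.48 = 0.9392c
Difference: 1.39 - 0.9392 = 0.4508c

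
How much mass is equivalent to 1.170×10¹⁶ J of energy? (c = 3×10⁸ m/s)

From E = mc², we get m = E/c²
c² = (3×10⁸)² = 9×10¹⁶ m²/s²
m = 1.170×10¹⁶ / 9×10¹⁶ = 0.1300 kg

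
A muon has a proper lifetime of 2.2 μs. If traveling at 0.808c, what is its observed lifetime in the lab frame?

Proper lifetime τ₀ = 2.2 μs
γ = 1/√(1 - 0.808²) = 1.6973
τ = γτ₀ = 1.6973 × 2.2 μs = 3.734 μs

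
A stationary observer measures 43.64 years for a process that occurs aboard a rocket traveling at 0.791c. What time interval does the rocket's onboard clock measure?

Dilated time Δt = 43.64 years
γ = 1/√(1 - 0.791²) = 1.6345
Δt₀ = Δt/γ = 43.64/1.6345 = 26.70 years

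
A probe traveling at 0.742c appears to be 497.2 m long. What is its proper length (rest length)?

Contracted length L = 497.2 m
γ = 1/√(1 - 0.742²) = 1.4916
L₀ = γL = 1.4916 × 497.2 = 741.6 m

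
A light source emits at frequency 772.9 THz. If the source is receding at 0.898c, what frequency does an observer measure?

β = v/c = 0.898
(1-β)/(1+β) = 0.102/1.898 = 0.05374
Doppler factor = √(0.05374) = 0.2318
f_obs = 772.9 × 0.2318 = 179.2 THz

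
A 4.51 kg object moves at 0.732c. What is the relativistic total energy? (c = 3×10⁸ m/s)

γ = 1/√(1 - 0.732²) = 1.4678
mc² = 4.51 × (3×10⁸)² = 4.059×10¹⁷ J
E = γmc² = 1.4678 × 4.059×10¹⁷ = 5.958×10¹⁷ J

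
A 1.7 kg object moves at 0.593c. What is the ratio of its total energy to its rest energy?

E = γmc², E₀ = mc²
E/E₀ = γ = 1/√(1 - 0.593²) = 1.242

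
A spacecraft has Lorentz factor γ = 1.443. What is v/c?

From γ = 1/√(1 - v²/c²):
1/γ² = 1/1.443² = 0.48025
v²/c² = 1 - 0.48025 = 0.51975
v/c = √(0.51975) = 0.7209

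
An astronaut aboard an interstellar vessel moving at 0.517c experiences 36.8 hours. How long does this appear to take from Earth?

Proper time Δt₀ = 36.8 hours
γ = 1/√(1 - 0.517²) = 1.1682
Δt = γΔt₀ = 1.1682 × 36.8 = 42.99 hours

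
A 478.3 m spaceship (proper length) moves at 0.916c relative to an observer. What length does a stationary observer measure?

Proper length L₀ = 478.3 m
γ = 1/√(1 - 0.916²) = 2.493
L = L₀/γ = 478.3/2.493 = 191.9 m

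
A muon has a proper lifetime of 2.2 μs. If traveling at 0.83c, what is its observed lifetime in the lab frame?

Proper lifetime τ₀ = 2.2 μs
γ = 1/√(1 - 0.83²) = 1.7929
τ = γτ₀ = 1.7929 × 2.2 μs = 3.944 μs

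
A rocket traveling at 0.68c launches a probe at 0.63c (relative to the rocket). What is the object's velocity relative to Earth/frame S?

u = (u' + v)/(1 + u'v/c²)
Numerator: 0.63 + 0.68 = 1.31
Denominator: 1 + 0.4284 = 1.4284
u = 1.31/1.4284 = 0.9171c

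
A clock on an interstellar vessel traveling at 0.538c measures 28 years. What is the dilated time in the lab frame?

Proper time Δt₀ = 28 years
γ = 1/√(1 - 0.538²) = 1.1863
Δt = γΔt₀ = 1.1863 × 28 = 33.22 years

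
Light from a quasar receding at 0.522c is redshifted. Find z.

β = 0.522
(1+β)/(1-β) = 1.522/0.478 = 3.184
√(3.184) = 1.7844
z = 1.7844 - 1 = 0.7844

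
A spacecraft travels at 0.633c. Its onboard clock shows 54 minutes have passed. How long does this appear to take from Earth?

Proper time Δt₀ = 54 minutes
γ = 1/√(1 - 0.633²) = 1.2917
Δt = γΔt₀ = 1.2917 × 54 = 69.75 minutes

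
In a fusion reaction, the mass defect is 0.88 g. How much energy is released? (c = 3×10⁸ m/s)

Convert mass defect: Δm = 0.88 g = 0.00088 kg
E = Δm·c² = 0.00088 × (3×10⁸)²
= 0.00088 × 9×10¹⁶ = 7.920×10¹³ J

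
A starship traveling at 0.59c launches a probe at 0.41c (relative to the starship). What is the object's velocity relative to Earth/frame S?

u = (u' + v)/(1 + u'v/c²)
Numerator: 0.41 + 0.59 = 1
Denominator: 1 + 0.2419 = 1.2419
u = 1/1.2419 = 0.8052c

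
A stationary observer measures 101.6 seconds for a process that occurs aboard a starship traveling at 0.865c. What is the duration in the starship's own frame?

Dilated time Δt = 101.6 seconds
γ = 1/√(1 - 0.865²) = 1.993
Δt₀ = Δt/γ = 101.6/1.993 = 50.98 seconds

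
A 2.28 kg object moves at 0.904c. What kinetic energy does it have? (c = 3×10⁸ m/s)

γ = 1/√(1 - 0.904²) = 2.339
γ - 1 = 1.339
KE = (γ-1)mc² = 1.339 × 2.28 × (3×10⁸)² = 2.748×10¹⁷ J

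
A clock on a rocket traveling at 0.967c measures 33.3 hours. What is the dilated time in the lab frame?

Proper time Δt₀ = 33.3 hours
γ = 1/√(1 - 0.967²) = 3.925
Δt = γΔt₀ = 3.925 × 33.3 = 130.7 hours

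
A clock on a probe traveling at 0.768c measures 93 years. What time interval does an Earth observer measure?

Proper time Δt₀ = 93 years
γ = 1/√(1 - 0.768²) = 1.561
Δt = γΔt₀ = 1.561 × 93 = 145.2 years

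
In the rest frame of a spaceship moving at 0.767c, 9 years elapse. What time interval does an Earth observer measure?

Proper time Δt₀ = 9 years
γ = 1/√(1 - 0.767²) = 1.5585
Δt = γΔt₀ = 1.5585 × 9 = 14.03 years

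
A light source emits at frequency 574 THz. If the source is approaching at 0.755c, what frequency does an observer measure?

β = v/c = 0.755
(1+β)/(1-β) = 1.755/0.245 = 7.163
Doppler factor = √(7.163) = 2.676
f_obs = 574 × 2.676 = 1536 THz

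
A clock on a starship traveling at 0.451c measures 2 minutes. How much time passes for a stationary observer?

Proper time Δt₀ = 2 minutes
γ = 1/√(1 - 0.451²) = 1.1204
Δt = γΔt₀ = 1.1204 × 2 = 2.241 minutes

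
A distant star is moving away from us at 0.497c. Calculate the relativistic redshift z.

β = 0.497
(1+β)/(1-β) = 1.497/0.503 = 2.976143
√(2.976143) = 1.7252
z = 1.7252 - 1 = 0.7252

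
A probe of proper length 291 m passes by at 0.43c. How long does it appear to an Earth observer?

Proper length L₀ = 291 m
γ = 1/√(1 - 0.43²) = 1.1076
L = L₀/γ = 291/1.1076 = 262.7 m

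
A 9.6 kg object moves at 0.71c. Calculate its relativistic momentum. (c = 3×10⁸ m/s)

γ = 1/√(1 - 0.71²) = 1.420
v = 0.71 × 3×10⁸ = 2.130×10⁸ m/s
p = γmv = 1.420 × 9.6 × 2.130×10⁸ = 2.904×10⁹ kg·m/s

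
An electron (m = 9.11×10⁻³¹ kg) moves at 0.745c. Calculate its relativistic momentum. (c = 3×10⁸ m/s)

γ = 1/√(1 - 0.745²) = 1.499
v = 0.745 × 3×10⁸ = 2.235×10⁸ m/s
p = γmv = 1.499 × 9.11×10⁻³¹ × 2.235×10⁸ = 3.052×10⁻²² kg·m/s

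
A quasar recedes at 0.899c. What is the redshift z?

β = 0.899
(1+β)/(1-β) = 1.899/0.101 = 18.80
√(18.80) = 4.336
z = 4.336 - 1 = 3.336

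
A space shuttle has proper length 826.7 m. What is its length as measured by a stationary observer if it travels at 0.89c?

Proper length L₀ = 826.7 m
γ = 1/√(1 - 0.89²) = 2.1932
L = L₀/γ = 826.7/2.1932 = 376.9 m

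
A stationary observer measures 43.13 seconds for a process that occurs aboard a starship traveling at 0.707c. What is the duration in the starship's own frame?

Dilated time Δt = 43.13 seconds
γ = 1/√(1 - 0.707²) = 1.414
Δt₀ = Δt/γ = 43.13/1.414 = 30.50 seconds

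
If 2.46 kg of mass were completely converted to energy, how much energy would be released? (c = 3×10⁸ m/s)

Using E = mc²:
c² = (3×10⁸)² = 9×10¹⁶ m²/s²
E = 2.46 × 9×10¹⁶ = 2.214×10¹⁷ J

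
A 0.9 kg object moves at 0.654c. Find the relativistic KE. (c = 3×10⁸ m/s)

γ = 1/√(1 - 0.654²) = 1.3219
γ - 1 = 0.3219
KE = (γ-1)mc² = 0.3219 × 0.9 × (3×10⁸)² = 2.607×10¹⁶ J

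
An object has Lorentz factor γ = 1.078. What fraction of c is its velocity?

From γ = 1/√(1 - v²/c²):
1/γ² = 1/1.078² = 0.8605
v²/c² = 1 - 0.8605 = 0.1395
v/c = √(0.1395) = 0.3735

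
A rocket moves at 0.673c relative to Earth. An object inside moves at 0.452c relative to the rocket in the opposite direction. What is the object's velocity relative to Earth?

Object's velocity in rocket frame is u' = -0.452c
u = (u' + v)/(1 + u'v/c²) = (v - 0.452)/(1 - 0.452·v/c²)
Numerator: 0.673 - 0.452 = 0.221
Denominator: 1 - 0.304196 = 0.695804
u = 0.221/0.695804 = 0.3176c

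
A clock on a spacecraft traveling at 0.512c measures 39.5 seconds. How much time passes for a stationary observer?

Proper time Δt₀ = 39.5 seconds
γ = 1/√(1 - 0.512²) = 1.164
Δt = γΔt₀ = 1.164 × 39.5 = 45.98 seconds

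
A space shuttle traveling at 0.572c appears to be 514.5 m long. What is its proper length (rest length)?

Contracted length L = 514.5 m
γ = 1/√(1 - 0.572²) = 1.219
L₀ = γL = 1.219 × 514.5 = 627.2 m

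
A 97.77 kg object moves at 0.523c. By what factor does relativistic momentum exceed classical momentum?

p_rel = γmv, p_class = mv
Ratio = γ = 1/√(1 - 0.523²) = 1.173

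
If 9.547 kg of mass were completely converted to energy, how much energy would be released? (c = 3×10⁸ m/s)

Using E = mc²:
c² = (3×10⁸)² = 9×10¹⁶ m²/s²
E = 9.547 × 9×10¹⁶ = 8.592×10¹⁷ J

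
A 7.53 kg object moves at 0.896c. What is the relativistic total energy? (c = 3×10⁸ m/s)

γ = 1/√(1 - 0.896²) = 2.252
mc² = 7.53 × (3×10⁸)² = 6.777×10¹⁷ J
E = γmc² = 2.252 × 6.777×10¹⁷ = 1.526×10¹⁸ J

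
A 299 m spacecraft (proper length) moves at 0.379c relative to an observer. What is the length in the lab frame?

Proper length L₀ = 299 m
γ = 1/√(1 - 0.379²) = 1.0806
L = L₀/γ = 299/1.0806 = 276.7 m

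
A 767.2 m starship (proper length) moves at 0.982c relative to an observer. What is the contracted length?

Proper length L₀ = 767.2 m
γ = 1/√(1 - 0.982²) = 5.294
L = L₀/γ = 767.2/5.294 = 144.9 m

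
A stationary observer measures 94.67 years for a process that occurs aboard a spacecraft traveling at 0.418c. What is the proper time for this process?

Dilated time Δt = 94.67 years
γ = 1/√(1 - 0.418²) = 1.1008
Δt₀ = Δt/γ = 94.67/1.1008 = 86.00 years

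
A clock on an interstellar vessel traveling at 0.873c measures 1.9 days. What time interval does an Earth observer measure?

Proper time Δt₀ = 1.9 days
γ = 1/√(1 - 0.873²) = 2.0504
Δt = γΔt₀ = 2.0504 × 1.9 = 3.896 days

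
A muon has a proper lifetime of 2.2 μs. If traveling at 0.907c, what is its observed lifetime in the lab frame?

Proper lifetime τ₀ = 2.2 μs
γ = 1/√(1 - 0.907²) = 2.3746
τ = γτ₀ = 2.3746 × 2.2 μs = 5.224 μs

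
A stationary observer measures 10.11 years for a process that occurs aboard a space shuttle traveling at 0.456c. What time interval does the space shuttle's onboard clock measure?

Dilated time Δt = 10.11 years
γ = 1/√(1 - 0.456²) = 1.1236
Δt₀ = Δt/γ = 10.11/1.1236 = 8.998 years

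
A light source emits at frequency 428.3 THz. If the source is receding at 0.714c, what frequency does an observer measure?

β = v/c = 0.714
(1-β)/(1+β) = 0.286/1.714 = 0.1669
Doppler factor = √(0.1669) = 0.4085
f_obs = 428.3 × 0.4085 = 175.0 THz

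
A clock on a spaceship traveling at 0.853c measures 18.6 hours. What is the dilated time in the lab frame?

Proper time Δt₀ = 18.6 hours
γ = 1/√(1 - 0.853²) = 1.916
Δt = γΔt₀ = 1.916 × 18.6 = 35.64 hours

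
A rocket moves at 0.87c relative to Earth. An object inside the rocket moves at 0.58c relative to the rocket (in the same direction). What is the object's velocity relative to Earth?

u = (u' + v)/(1 + u'v/c²)
Numerator: 0.58 + 0.87 = 1.45
Denominator: 1 + 0.5046 = 1.5046
u = 1.45/1.5046 = 0.9637c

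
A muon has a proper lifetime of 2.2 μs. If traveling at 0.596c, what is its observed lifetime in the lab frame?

Proper lifetime τ₀ = 2.2 μs
γ = 1/√(1 - 0.596²) = 1.2454
τ = γτ₀ = 1.2454 × 2.2 μs = 2.740 μs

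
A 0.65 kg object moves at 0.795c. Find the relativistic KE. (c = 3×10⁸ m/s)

γ = 1/√(1 - 0.795²) = 1.6485
γ - 1 = 0.6485
KE = (γ-1)mc² = 0.6485 × 0.65 × (3×10⁸)² = 3.794×10¹⁶ J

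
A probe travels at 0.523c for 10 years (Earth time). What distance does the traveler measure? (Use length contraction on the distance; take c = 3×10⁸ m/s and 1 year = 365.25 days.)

Earth distance: d = v × t = 0.523c × 10 yr = 4.9514×10¹⁶ m
γ = 1.1733
d' = d/γ = 4.9514×10¹⁶/1.1733 = 4.220×10¹⁶ m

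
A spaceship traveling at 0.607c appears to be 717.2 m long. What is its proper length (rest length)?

Contracted length L = 717.2 m
γ = 1/√(1 - 0.607²) = 1.2583
L₀ = γL = 1.2583 × 717.2 = 902.5 m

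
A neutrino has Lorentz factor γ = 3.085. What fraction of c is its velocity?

From γ = 1/√(1 - v²/c²):
1/γ² = 1/3.085² = 0.1051
v²/c² = 1 - 0.1051 = 0.8949
v/c = √(0.8949) = 0.9460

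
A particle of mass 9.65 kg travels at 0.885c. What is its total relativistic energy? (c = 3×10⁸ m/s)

γ = 1/√(1 - 0.885²) = 2.1478
mc² = 9.65 × (3×10⁸)² = 8.685×10¹⁷ J
E = γmc² = 2.1478 × 8.685×10¹⁷ = 1.865×10¹⁸ J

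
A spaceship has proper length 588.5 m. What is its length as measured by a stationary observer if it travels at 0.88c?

Proper length L₀ = 588.5 m
γ = 1/√(1 - 0.88²) = 2.1054
L = L₀/γ = 588.5/2.1054 = 279.5 m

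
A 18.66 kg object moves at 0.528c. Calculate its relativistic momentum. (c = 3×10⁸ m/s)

γ = 1/√(1 - 0.528²) = 1.1775
v = 0.528 × 3×10⁸ = 1.584×10⁸ m/s
p = γmv = 1.1775 × 18.66 × 1.584×10⁸ = 3.480×10⁹ kg·m/s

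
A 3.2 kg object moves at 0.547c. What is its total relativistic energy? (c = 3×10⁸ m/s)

γ = 1/√(1 - 0.547²) = 1.1946
mc² = 3.2 × (3×10⁸)² = 2.880×10¹⁷ J
E = γmc² = 1.1946 × 2.880×10¹⁷ = 3.440×10¹⁷ J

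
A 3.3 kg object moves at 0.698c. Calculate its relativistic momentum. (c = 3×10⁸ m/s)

γ = 1/√(1 - 0.698²) = 1.3965
v = 0.698 × 3×10⁸ = 2.094×10⁸ m/s
p = γmv = 1.3965 × 3.3 × 2.094×10⁸ = 9.650×10⁸ kg·m/s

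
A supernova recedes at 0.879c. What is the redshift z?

β = 0.879
(1+β)/(1-β) = 1.879/0.121 = 15.53
√(15.53) = 3.941
z = 3.941 - 1 = 2.941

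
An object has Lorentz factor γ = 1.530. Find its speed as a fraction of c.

From γ = 1/√(1 - v²/c²):
1/γ² = 1/1.530² = 0.4272
v²/c² = 1 - 0.4272 = 0.5728
v/c = √(0.5728) = 0.7568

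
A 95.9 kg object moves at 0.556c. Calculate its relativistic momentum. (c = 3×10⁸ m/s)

γ = 1/√(1 - 0.556²) = 1.20311
v = 0.556 × 3×10⁸ = 1.668×10⁸ m/s
p = γmv = 1.20311 × 95.9 × 1.668×10⁸ = 1.925×10¹⁰ kg·m/s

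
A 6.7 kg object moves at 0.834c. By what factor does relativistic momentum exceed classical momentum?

p_rel = γmv, p_class = mv
Ratio = γ = 1/√(1 - 0.834²) = 1.812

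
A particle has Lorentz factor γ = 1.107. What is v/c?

From γ = 1/√(1 - v²/c²):
1/γ² = 1/1.107² = 0.81603
v²/c² = 1 - 0.81603 = 0.18397
v/c = √(0.18397) = 0.4289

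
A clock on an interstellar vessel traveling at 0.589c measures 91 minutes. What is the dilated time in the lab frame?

Proper time Δt₀ = 91 minutes
γ = 1/√(1 - 0.589²) = 1.237
Δt = γΔt₀ = 1.237 × 91 = 112.6 minutes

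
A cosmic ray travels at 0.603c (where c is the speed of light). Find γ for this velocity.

v/c = 0.603, so (v/c)² = 0.363609
1 - (v/c)² = 0.636391
γ = 1/√(0.636391) = 1.254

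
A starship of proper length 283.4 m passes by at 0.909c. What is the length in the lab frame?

Proper length L₀ = 283.4 m
γ = 1/√(1 - 0.909²) = 2.399
L = L₀/γ = 283.4/2.399 = 118.1 m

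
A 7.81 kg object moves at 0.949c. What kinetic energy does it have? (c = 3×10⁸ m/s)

γ = 1/√(1 - 0.949²) = 3.172
γ - 1 = 2.172
KE = (γ-1)mc² = 2.172 × 7.81 × (3×10⁸)² = 1.527×10¹⁸ J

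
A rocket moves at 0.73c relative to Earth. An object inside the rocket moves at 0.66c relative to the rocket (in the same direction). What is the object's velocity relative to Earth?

u = (u' + v)/(1 + u'v/c²)
Numerator: 0.66 + 0.73 = 1.39
Denominator: 1 + 0.4818 = 1.4818
u = 1.39/1.4818 = 0.9380c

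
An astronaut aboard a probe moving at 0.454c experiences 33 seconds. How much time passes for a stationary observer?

Proper time Δt₀ = 33 seconds
γ = 1/√(1 - 0.454²) = 1.1223
Δt = γΔt₀ = 1.1223 × 33 = 37.04 seconds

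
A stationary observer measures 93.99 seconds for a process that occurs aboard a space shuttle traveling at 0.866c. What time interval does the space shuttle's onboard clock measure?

Dilated time Δt = 93.99 seconds
γ = 1/√(1 - 0.866²) = 2.000
Δt₀ = Δt/γ = 93.99/2.000 = 47.00 seconds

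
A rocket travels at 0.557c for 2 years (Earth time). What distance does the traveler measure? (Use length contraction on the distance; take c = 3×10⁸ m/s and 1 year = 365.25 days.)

Earth distance: d = v × t = 0.557c × 2 yr = 1.0547×10¹⁶ m
γ = 1.2041
d' = d/γ = 1.0547×10¹⁶/1.2041 = 8.759×10¹⁵ m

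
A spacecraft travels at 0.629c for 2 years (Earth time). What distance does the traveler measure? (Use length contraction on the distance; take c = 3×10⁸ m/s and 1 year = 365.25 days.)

Earth distance: d = v × t = 0.629c × 2 yr = 1.1910×10¹⁶ m
γ = 1.2863
d' = d/γ = 1.1910×10¹⁶/1.2863 = 9.259×10¹⁵ m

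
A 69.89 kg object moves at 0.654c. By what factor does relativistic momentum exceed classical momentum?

p_rel = γmv, p_class = mv
Ratio = γ = 1/√(1 - 0.654²) = 1.322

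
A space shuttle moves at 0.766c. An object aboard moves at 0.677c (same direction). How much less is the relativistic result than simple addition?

Classical: u' + v = 0.677 + 0.766 = 1.443c
Relativistic: u = (0.677 + 0.766)/(1 + 0.518582) = 1.443/1.518582 = 0.9502c
Difference: 1.443 - 0.9502 = 0.4928c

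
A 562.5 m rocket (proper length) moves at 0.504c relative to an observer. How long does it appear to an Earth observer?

Proper length L₀ = 562.5 m
γ = 1/√(1 - 0.504²) = 1.158
L = L₀/γ = 562.5/1.158 = 485.8 m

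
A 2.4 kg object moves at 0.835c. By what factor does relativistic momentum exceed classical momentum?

p_rel = γmv, p_class = mv
Ratio = γ = 1/√(1 - 0.835²) = 1.817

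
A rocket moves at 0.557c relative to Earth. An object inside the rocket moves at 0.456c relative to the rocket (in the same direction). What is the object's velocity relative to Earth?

u = (u' + v)/(1 + u'v/c²)
Numerator: 0.456 + 0.557 = 1.013
Denominator: 1 + 0.253992 = 1.253992
u = 1.013/1.253992 = 0.8078c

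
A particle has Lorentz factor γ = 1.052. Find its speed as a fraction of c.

From γ = 1/√(1 - v²/c²):
1/γ² = 1/1.052² = 0.90358
v²/c² = 1 - 0.90358 = 0.09642
v/c = √(0.09642) = 0.3105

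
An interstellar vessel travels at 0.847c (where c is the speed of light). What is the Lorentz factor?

v/c = 0.847, so (v/c)² = 0.717409
1 - (v/c)² = 0.282591
γ = 1/√(0.282591) = 1.881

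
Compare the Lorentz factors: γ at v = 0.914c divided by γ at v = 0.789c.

γ₁ = 1/√(1 - 0.914²) = 2.465
γ₂ = 1/√(1 - 0.789²) = 1.628
γ₁/γ₂ = 2.465/1.628 = 1.514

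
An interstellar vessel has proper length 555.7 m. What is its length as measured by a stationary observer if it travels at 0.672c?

Proper length L₀ = 555.7 m
γ = 1/√(1 - 0.672²) = 1.3503
L = L₀/γ = 555.7/1.3503 = 411.5 m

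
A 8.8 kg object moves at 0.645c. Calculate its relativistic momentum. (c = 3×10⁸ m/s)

γ = 1/√(1 - 0.645²) = 1.3086
v = 0.645 × 3×10⁸ = 1.935×10⁸ m/s
p = γmv = 1.3086 × 8.8 × 1.935×10⁸ = 2.228×10⁹ kg·m/s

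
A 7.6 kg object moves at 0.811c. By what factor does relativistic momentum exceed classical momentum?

p_rel = γmv, p_class = mv
Ratio = γ = 1/√(1 - 0.811²) = 1.709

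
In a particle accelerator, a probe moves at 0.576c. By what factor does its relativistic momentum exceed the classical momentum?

p_rel = γmv, p_class = mv
Ratio = γ = 1/√(1 - 0.576²)
= 1/√(0.668224) = 1.223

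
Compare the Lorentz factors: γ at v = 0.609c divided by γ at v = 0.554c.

γ₁ = 1/√(1 - 0.609²) = 1.261
γ₂ = 1/√(1 - 0.554²) = 1.201
γ₁/γ₂ = 1.261/1.201 = 1.050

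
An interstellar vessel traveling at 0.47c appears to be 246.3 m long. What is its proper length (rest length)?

Contracted length L = 246.3 m
γ = 1/√(1 - 0.47²) = 1.1329
L₀ = γL = 1.1329 × 246.3 = 279.0 m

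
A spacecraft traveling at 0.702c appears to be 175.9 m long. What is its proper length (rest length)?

Contracted length L = 175.9 m
γ = 1/√(1 - 0.702²) = 1.404
L₀ = γL = 1.404 × 175.9 = 247.0 m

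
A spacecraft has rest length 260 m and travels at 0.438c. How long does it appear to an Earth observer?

Proper length L₀ = 260 m
γ = 1/√(1 - 0.438²) = 1.1124
L = L₀/γ = 260/1.1124 = 233.7 m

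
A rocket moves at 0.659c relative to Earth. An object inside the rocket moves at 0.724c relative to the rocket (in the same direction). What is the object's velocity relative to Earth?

u = (u' + v)/(1 + u'v/c²)
Numerator: 0.724 + 0.659 = 1.383
Denominator: 1 + 0.477116 = 1.477116
u = 1.383/1.477116 = 0.9363c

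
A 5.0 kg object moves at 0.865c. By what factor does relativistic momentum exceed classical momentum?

p_rel = γmv, p_class = mv
Ratio = γ = 1/√(1 - 0.865²) = 1.993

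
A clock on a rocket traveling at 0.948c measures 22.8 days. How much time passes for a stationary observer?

Proper time Δt₀ = 22.8 days
γ = 1/√(1 - 0.948²) = 3.142
Δt = γΔt₀ = 3.142 × 22.8 = 71.64 days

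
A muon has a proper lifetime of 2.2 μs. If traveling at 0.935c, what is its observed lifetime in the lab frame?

Proper lifetime τ₀ = 2.2 μs
γ = 1/√(1 - 0.935²) = 2.8197
τ = γτ₀ = 2.8197 × 2.2 μs = 6.203 μs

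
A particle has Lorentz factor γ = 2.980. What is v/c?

From γ = 1/√(1 - v²/c²):
1/γ² = 1/2.980² = 0.1126
v²/c² = 1 - 0.1126 = 0.8874
v/c = √(0.8874) = 0.9420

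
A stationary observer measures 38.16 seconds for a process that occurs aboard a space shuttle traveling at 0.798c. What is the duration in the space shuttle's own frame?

Dilated time Δt = 38.16 seconds
γ = 1/√(1 - 0.798²) = 1.659
Δt₀ = Δt/γ = 38.16/1.659 = 23.00 seconds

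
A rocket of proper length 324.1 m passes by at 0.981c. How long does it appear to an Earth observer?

Proper length L₀ = 324.1 m
γ = 1/√(1 - 0.981²) = 5.154
L = L₀/γ = 324.1/5.154 = 62.88 m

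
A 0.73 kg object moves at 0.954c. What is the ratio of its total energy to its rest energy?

E = γmc², E₀ = mc²
E/E₀ = γ = 1/√(1 - 0.954²) = 3.335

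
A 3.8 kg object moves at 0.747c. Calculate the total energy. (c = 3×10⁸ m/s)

γ = 1/√(1 - 0.747²) = 1.504
mc² = 3.8 × (3×10⁸)² = 3.420×10¹⁷ J
E = γmc² = 1.504 × 3.420×10¹⁷ = 5.144×10¹⁷ J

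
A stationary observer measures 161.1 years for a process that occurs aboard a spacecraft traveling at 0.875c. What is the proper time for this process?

Dilated time Δt = 161.1 years
γ = 1/√(1 - 0.875²) = 2.0656
Δt₀ = Δt/γ = 161.1/2.0656 = 77.99 years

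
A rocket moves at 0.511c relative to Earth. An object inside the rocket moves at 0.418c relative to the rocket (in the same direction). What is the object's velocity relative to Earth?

u = (u' + v)/(1 + u'v/c²)
Numerator: 0.418 + 0.511 = 0.929
Denominator: 1 + 0.213598 = 1.213598
u = 0.929/1.213598 = 0.7655c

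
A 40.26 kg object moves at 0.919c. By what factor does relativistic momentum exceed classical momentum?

p_rel = γmv, p_class = mv
Ratio = γ = 1/√(1 - 0.919²) = 2.536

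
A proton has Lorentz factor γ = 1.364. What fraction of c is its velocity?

From γ = 1/√(1 - v²/c²):
1/γ² = 1/1.364² = 0.5375
v²/c² = 1 - 0.5375 = 0.4625
v/c = √(0.4625) = 0.6801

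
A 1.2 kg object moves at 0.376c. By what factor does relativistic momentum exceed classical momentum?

p_rel = γmv, p_class = mv
Ratio = γ = 1/√(1 - 0.376²) = 1.079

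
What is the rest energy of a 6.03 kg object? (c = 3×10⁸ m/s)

c² = (3×10⁸)² = 9.000×10¹⁶ m²/s²
E₀ = mc² = 6.03 × 9.000×10¹⁶ = 5.427×10¹⁷ J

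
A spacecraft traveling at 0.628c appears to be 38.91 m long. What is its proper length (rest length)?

Contracted length L = 38.91 m
γ = 1/√(1 - 0.628²) = 1.285
L₀ = γL = 1.285 × 38.91 = 50.00 m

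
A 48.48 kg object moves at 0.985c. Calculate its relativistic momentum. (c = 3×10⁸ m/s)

γ = 1/√(1 - 0.985²) = 5.795
v = 0.985 × 3×10⁸ = 2.955×10⁸ m/s
p = γmv = 5.795 × 48.48 × 2.955×10⁸ = 8.302×10¹⁰ kg·m/s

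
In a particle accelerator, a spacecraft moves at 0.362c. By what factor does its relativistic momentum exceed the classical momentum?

p_rel = γmv, p_class = mv
Ratio = γ = 1/√(1 - 0.362²)
= 1/√(0.868956) = 1.073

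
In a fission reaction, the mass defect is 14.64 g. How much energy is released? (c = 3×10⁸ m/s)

Convert mass defect: Δm = 14.64 g = 0.01464 kg
E = Δm·c² = 0.01464 × (3×10⁸)²
= 0.01464 × 9×10¹⁶ = 1.318×10¹⁵ J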